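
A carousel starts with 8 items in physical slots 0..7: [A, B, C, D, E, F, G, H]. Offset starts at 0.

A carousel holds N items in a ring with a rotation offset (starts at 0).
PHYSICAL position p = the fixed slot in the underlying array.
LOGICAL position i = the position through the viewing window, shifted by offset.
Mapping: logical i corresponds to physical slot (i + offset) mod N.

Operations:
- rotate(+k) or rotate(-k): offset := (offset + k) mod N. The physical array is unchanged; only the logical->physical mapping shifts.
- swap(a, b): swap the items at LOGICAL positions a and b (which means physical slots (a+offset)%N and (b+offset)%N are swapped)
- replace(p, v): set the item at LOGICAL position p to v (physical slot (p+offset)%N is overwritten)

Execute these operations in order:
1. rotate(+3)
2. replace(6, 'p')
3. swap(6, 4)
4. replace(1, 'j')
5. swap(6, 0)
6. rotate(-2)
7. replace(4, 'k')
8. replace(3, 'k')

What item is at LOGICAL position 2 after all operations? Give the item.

After op 1 (rotate(+3)): offset=3, physical=[A,B,C,D,E,F,G,H], logical=[D,E,F,G,H,A,B,C]
After op 2 (replace(6, 'p')): offset=3, physical=[A,p,C,D,E,F,G,H], logical=[D,E,F,G,H,A,p,C]
After op 3 (swap(6, 4)): offset=3, physical=[A,H,C,D,E,F,G,p], logical=[D,E,F,G,p,A,H,C]
After op 4 (replace(1, 'j')): offset=3, physical=[A,H,C,D,j,F,G,p], logical=[D,j,F,G,p,A,H,C]
After op 5 (swap(6, 0)): offset=3, physical=[A,D,C,H,j,F,G,p], logical=[H,j,F,G,p,A,D,C]
After op 6 (rotate(-2)): offset=1, physical=[A,D,C,H,j,F,G,p], logical=[D,C,H,j,F,G,p,A]
After op 7 (replace(4, 'k')): offset=1, physical=[A,D,C,H,j,k,G,p], logical=[D,C,H,j,k,G,p,A]
After op 8 (replace(3, 'k')): offset=1, physical=[A,D,C,H,k,k,G,p], logical=[D,C,H,k,k,G,p,A]

Answer: H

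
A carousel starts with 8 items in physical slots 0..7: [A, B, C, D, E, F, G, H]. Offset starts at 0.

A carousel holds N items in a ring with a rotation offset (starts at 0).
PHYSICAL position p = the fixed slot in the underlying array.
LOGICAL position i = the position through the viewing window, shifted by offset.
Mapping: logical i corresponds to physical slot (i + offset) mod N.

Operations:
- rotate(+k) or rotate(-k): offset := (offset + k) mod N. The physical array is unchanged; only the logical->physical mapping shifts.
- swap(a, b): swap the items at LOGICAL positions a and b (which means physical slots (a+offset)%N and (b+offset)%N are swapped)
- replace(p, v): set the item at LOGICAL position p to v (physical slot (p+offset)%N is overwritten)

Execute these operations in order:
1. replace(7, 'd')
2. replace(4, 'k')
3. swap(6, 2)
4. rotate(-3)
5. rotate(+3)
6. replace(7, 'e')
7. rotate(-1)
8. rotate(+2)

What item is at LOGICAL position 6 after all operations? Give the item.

After op 1 (replace(7, 'd')): offset=0, physical=[A,B,C,D,E,F,G,d], logical=[A,B,C,D,E,F,G,d]
After op 2 (replace(4, 'k')): offset=0, physical=[A,B,C,D,k,F,G,d], logical=[A,B,C,D,k,F,G,d]
After op 3 (swap(6, 2)): offset=0, physical=[A,B,G,D,k,F,C,d], logical=[A,B,G,D,k,F,C,d]
After op 4 (rotate(-3)): offset=5, physical=[A,B,G,D,k,F,C,d], logical=[F,C,d,A,B,G,D,k]
After op 5 (rotate(+3)): offset=0, physical=[A,B,G,D,k,F,C,d], logical=[A,B,G,D,k,F,C,d]
After op 6 (replace(7, 'e')): offset=0, physical=[A,B,G,D,k,F,C,e], logical=[A,B,G,D,k,F,C,e]
After op 7 (rotate(-1)): offset=7, physical=[A,B,G,D,k,F,C,e], logical=[e,A,B,G,D,k,F,C]
After op 8 (rotate(+2)): offset=1, physical=[A,B,G,D,k,F,C,e], logical=[B,G,D,k,F,C,e,A]

Answer: e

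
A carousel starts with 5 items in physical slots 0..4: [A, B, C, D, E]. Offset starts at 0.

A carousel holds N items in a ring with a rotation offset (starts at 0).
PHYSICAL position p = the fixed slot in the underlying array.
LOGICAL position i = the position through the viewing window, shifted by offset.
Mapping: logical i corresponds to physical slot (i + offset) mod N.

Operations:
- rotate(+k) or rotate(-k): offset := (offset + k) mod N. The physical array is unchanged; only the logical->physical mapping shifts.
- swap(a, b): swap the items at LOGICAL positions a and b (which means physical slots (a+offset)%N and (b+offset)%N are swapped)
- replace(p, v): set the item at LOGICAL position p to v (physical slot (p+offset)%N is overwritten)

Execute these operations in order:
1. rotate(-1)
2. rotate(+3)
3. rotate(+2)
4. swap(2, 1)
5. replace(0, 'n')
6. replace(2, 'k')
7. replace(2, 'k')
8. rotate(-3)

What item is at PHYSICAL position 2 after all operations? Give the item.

Answer: C

Derivation:
After op 1 (rotate(-1)): offset=4, physical=[A,B,C,D,E], logical=[E,A,B,C,D]
After op 2 (rotate(+3)): offset=2, physical=[A,B,C,D,E], logical=[C,D,E,A,B]
After op 3 (rotate(+2)): offset=4, physical=[A,B,C,D,E], logical=[E,A,B,C,D]
After op 4 (swap(2, 1)): offset=4, physical=[B,A,C,D,E], logical=[E,B,A,C,D]
After op 5 (replace(0, 'n')): offset=4, physical=[B,A,C,D,n], logical=[n,B,A,C,D]
After op 6 (replace(2, 'k')): offset=4, physical=[B,k,C,D,n], logical=[n,B,k,C,D]
After op 7 (replace(2, 'k')): offset=4, physical=[B,k,C,D,n], logical=[n,B,k,C,D]
After op 8 (rotate(-3)): offset=1, physical=[B,k,C,D,n], logical=[k,C,D,n,B]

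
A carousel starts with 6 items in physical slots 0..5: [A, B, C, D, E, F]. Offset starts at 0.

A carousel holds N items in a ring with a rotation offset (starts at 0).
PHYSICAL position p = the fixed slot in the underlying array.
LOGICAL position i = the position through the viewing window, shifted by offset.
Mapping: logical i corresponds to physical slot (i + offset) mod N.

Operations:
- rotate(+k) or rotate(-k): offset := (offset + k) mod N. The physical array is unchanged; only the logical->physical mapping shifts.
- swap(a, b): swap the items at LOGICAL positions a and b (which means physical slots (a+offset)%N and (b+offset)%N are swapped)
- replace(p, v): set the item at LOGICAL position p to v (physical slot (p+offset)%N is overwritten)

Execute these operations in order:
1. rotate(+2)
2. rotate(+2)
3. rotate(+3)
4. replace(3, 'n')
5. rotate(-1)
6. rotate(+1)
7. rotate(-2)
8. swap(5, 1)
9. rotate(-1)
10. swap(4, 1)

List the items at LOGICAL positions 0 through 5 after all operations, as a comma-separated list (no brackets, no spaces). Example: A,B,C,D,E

After op 1 (rotate(+2)): offset=2, physical=[A,B,C,D,E,F], logical=[C,D,E,F,A,B]
After op 2 (rotate(+2)): offset=4, physical=[A,B,C,D,E,F], logical=[E,F,A,B,C,D]
After op 3 (rotate(+3)): offset=1, physical=[A,B,C,D,E,F], logical=[B,C,D,E,F,A]
After op 4 (replace(3, 'n')): offset=1, physical=[A,B,C,D,n,F], logical=[B,C,D,n,F,A]
After op 5 (rotate(-1)): offset=0, physical=[A,B,C,D,n,F], logical=[A,B,C,D,n,F]
After op 6 (rotate(+1)): offset=1, physical=[A,B,C,D,n,F], logical=[B,C,D,n,F,A]
After op 7 (rotate(-2)): offset=5, physical=[A,B,C,D,n,F], logical=[F,A,B,C,D,n]
After op 8 (swap(5, 1)): offset=5, physical=[n,B,C,D,A,F], logical=[F,n,B,C,D,A]
After op 9 (rotate(-1)): offset=4, physical=[n,B,C,D,A,F], logical=[A,F,n,B,C,D]
After op 10 (swap(4, 1)): offset=4, physical=[n,B,F,D,A,C], logical=[A,C,n,B,F,D]

Answer: A,C,n,B,F,D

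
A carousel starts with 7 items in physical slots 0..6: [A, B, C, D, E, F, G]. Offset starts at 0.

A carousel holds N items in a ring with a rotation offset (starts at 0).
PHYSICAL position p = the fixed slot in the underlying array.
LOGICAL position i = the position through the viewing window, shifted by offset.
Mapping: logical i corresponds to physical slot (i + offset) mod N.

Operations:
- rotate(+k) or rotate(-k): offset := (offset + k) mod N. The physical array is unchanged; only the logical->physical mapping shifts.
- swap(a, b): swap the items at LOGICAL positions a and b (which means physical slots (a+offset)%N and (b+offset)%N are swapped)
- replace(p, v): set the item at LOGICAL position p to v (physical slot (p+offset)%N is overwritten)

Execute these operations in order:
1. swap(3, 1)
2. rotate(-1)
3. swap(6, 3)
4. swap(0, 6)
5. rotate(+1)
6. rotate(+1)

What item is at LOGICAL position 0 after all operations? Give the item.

Answer: D

Derivation:
After op 1 (swap(3, 1)): offset=0, physical=[A,D,C,B,E,F,G], logical=[A,D,C,B,E,F,G]
After op 2 (rotate(-1)): offset=6, physical=[A,D,C,B,E,F,G], logical=[G,A,D,C,B,E,F]
After op 3 (swap(6, 3)): offset=6, physical=[A,D,F,B,E,C,G], logical=[G,A,D,F,B,E,C]
After op 4 (swap(0, 6)): offset=6, physical=[A,D,F,B,E,G,C], logical=[C,A,D,F,B,E,G]
After op 5 (rotate(+1)): offset=0, physical=[A,D,F,B,E,G,C], logical=[A,D,F,B,E,G,C]
After op 6 (rotate(+1)): offset=1, physical=[A,D,F,B,E,G,C], logical=[D,F,B,E,G,C,A]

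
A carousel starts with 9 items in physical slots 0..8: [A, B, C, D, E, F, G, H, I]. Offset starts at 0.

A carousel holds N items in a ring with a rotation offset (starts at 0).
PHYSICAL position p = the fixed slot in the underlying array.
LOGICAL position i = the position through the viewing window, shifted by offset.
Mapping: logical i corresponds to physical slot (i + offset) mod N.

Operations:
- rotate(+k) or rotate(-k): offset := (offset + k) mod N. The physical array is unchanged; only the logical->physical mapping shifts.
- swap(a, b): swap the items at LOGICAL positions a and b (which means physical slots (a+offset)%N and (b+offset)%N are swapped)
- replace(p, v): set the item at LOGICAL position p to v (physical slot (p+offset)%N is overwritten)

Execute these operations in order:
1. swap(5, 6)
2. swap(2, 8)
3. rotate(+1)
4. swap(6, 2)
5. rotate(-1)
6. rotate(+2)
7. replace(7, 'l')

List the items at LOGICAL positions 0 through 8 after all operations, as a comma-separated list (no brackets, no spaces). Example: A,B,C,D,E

After op 1 (swap(5, 6)): offset=0, physical=[A,B,C,D,E,G,F,H,I], logical=[A,B,C,D,E,G,F,H,I]
After op 2 (swap(2, 8)): offset=0, physical=[A,B,I,D,E,G,F,H,C], logical=[A,B,I,D,E,G,F,H,C]
After op 3 (rotate(+1)): offset=1, physical=[A,B,I,D,E,G,F,H,C], logical=[B,I,D,E,G,F,H,C,A]
After op 4 (swap(6, 2)): offset=1, physical=[A,B,I,H,E,G,F,D,C], logical=[B,I,H,E,G,F,D,C,A]
After op 5 (rotate(-1)): offset=0, physical=[A,B,I,H,E,G,F,D,C], logical=[A,B,I,H,E,G,F,D,C]
After op 6 (rotate(+2)): offset=2, physical=[A,B,I,H,E,G,F,D,C], logical=[I,H,E,G,F,D,C,A,B]
After op 7 (replace(7, 'l')): offset=2, physical=[l,B,I,H,E,G,F,D,C], logical=[I,H,E,G,F,D,C,l,B]

Answer: I,H,E,G,F,D,C,l,B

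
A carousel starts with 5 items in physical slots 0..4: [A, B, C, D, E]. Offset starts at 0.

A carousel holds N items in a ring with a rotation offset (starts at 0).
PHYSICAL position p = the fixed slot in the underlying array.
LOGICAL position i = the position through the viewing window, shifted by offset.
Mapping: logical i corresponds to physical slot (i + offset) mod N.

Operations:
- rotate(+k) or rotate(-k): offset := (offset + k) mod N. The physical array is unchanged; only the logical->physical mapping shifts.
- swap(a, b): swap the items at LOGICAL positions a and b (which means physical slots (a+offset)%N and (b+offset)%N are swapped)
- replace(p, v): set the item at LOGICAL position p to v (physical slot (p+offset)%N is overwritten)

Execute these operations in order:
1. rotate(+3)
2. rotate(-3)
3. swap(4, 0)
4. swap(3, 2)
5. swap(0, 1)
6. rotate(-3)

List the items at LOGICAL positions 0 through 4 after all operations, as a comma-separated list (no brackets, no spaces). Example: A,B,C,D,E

After op 1 (rotate(+3)): offset=3, physical=[A,B,C,D,E], logical=[D,E,A,B,C]
After op 2 (rotate(-3)): offset=0, physical=[A,B,C,D,E], logical=[A,B,C,D,E]
After op 3 (swap(4, 0)): offset=0, physical=[E,B,C,D,A], logical=[E,B,C,D,A]
After op 4 (swap(3, 2)): offset=0, physical=[E,B,D,C,A], logical=[E,B,D,C,A]
After op 5 (swap(0, 1)): offset=0, physical=[B,E,D,C,A], logical=[B,E,D,C,A]
After op 6 (rotate(-3)): offset=2, physical=[B,E,D,C,A], logical=[D,C,A,B,E]

Answer: D,C,A,B,E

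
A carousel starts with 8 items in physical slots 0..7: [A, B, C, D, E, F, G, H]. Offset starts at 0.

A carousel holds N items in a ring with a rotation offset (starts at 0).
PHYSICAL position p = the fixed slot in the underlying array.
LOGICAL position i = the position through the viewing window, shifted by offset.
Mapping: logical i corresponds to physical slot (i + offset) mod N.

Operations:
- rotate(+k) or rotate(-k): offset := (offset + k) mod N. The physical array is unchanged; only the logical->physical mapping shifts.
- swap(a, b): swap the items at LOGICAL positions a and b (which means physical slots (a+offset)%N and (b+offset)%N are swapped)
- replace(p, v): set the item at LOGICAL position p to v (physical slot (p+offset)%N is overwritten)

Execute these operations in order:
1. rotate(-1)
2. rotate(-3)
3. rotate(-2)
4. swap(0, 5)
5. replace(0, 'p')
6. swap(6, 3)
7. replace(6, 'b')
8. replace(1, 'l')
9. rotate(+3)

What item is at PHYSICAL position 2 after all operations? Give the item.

Answer: p

Derivation:
After op 1 (rotate(-1)): offset=7, physical=[A,B,C,D,E,F,G,H], logical=[H,A,B,C,D,E,F,G]
After op 2 (rotate(-3)): offset=4, physical=[A,B,C,D,E,F,G,H], logical=[E,F,G,H,A,B,C,D]
After op 3 (rotate(-2)): offset=2, physical=[A,B,C,D,E,F,G,H], logical=[C,D,E,F,G,H,A,B]
After op 4 (swap(0, 5)): offset=2, physical=[A,B,H,D,E,F,G,C], logical=[H,D,E,F,G,C,A,B]
After op 5 (replace(0, 'p')): offset=2, physical=[A,B,p,D,E,F,G,C], logical=[p,D,E,F,G,C,A,B]
After op 6 (swap(6, 3)): offset=2, physical=[F,B,p,D,E,A,G,C], logical=[p,D,E,A,G,C,F,B]
After op 7 (replace(6, 'b')): offset=2, physical=[b,B,p,D,E,A,G,C], logical=[p,D,E,A,G,C,b,B]
After op 8 (replace(1, 'l')): offset=2, physical=[b,B,p,l,E,A,G,C], logical=[p,l,E,A,G,C,b,B]
After op 9 (rotate(+3)): offset=5, physical=[b,B,p,l,E,A,G,C], logical=[A,G,C,b,B,p,l,E]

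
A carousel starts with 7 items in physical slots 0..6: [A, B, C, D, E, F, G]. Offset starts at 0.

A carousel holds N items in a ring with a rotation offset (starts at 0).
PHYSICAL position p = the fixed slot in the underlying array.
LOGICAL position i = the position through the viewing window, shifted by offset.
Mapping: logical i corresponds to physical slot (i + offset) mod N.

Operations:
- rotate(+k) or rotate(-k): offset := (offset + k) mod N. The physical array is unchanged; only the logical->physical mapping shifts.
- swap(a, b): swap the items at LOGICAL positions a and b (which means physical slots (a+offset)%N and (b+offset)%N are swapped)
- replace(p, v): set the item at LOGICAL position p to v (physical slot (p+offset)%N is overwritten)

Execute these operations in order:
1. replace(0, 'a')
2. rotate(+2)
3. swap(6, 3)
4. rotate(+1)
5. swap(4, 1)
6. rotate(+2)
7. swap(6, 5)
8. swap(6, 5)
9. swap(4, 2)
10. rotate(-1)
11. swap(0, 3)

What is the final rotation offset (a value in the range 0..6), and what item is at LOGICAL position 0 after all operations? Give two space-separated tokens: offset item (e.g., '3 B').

After op 1 (replace(0, 'a')): offset=0, physical=[a,B,C,D,E,F,G], logical=[a,B,C,D,E,F,G]
After op 2 (rotate(+2)): offset=2, physical=[a,B,C,D,E,F,G], logical=[C,D,E,F,G,a,B]
After op 3 (swap(6, 3)): offset=2, physical=[a,F,C,D,E,B,G], logical=[C,D,E,B,G,a,F]
After op 4 (rotate(+1)): offset=3, physical=[a,F,C,D,E,B,G], logical=[D,E,B,G,a,F,C]
After op 5 (swap(4, 1)): offset=3, physical=[E,F,C,D,a,B,G], logical=[D,a,B,G,E,F,C]
After op 6 (rotate(+2)): offset=5, physical=[E,F,C,D,a,B,G], logical=[B,G,E,F,C,D,a]
After op 7 (swap(6, 5)): offset=5, physical=[E,F,C,a,D,B,G], logical=[B,G,E,F,C,a,D]
After op 8 (swap(6, 5)): offset=5, physical=[E,F,C,D,a,B,G], logical=[B,G,E,F,C,D,a]
After op 9 (swap(4, 2)): offset=5, physical=[C,F,E,D,a,B,G], logical=[B,G,C,F,E,D,a]
After op 10 (rotate(-1)): offset=4, physical=[C,F,E,D,a,B,G], logical=[a,B,G,C,F,E,D]
After op 11 (swap(0, 3)): offset=4, physical=[a,F,E,D,C,B,G], logical=[C,B,G,a,F,E,D]

Answer: 4 C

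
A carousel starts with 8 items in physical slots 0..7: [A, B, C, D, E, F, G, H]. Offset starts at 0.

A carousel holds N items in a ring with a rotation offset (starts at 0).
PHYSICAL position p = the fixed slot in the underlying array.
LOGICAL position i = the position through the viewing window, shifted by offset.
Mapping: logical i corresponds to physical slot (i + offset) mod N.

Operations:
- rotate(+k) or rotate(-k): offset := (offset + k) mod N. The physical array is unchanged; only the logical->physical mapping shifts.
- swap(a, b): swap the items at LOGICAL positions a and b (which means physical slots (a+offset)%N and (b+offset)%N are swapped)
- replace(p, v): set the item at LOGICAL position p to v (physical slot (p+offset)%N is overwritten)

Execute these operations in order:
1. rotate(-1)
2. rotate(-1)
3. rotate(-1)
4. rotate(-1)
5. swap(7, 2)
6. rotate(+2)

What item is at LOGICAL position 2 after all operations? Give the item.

Answer: A

Derivation:
After op 1 (rotate(-1)): offset=7, physical=[A,B,C,D,E,F,G,H], logical=[H,A,B,C,D,E,F,G]
After op 2 (rotate(-1)): offset=6, physical=[A,B,C,D,E,F,G,H], logical=[G,H,A,B,C,D,E,F]
After op 3 (rotate(-1)): offset=5, physical=[A,B,C,D,E,F,G,H], logical=[F,G,H,A,B,C,D,E]
After op 4 (rotate(-1)): offset=4, physical=[A,B,C,D,E,F,G,H], logical=[E,F,G,H,A,B,C,D]
After op 5 (swap(7, 2)): offset=4, physical=[A,B,C,G,E,F,D,H], logical=[E,F,D,H,A,B,C,G]
After op 6 (rotate(+2)): offset=6, physical=[A,B,C,G,E,F,D,H], logical=[D,H,A,B,C,G,E,F]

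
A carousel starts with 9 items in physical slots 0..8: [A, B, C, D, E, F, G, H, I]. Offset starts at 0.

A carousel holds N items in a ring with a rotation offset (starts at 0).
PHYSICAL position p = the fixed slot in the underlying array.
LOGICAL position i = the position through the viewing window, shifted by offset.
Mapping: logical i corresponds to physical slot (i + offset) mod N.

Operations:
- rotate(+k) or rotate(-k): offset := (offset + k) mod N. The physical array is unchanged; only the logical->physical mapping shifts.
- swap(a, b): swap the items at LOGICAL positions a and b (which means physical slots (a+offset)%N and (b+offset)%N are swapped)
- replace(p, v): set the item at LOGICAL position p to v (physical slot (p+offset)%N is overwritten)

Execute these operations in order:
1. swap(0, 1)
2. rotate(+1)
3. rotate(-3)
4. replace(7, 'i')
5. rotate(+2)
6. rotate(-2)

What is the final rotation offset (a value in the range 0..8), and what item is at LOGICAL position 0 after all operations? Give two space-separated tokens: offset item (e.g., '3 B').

After op 1 (swap(0, 1)): offset=0, physical=[B,A,C,D,E,F,G,H,I], logical=[B,A,C,D,E,F,G,H,I]
After op 2 (rotate(+1)): offset=1, physical=[B,A,C,D,E,F,G,H,I], logical=[A,C,D,E,F,G,H,I,B]
After op 3 (rotate(-3)): offset=7, physical=[B,A,C,D,E,F,G,H,I], logical=[H,I,B,A,C,D,E,F,G]
After op 4 (replace(7, 'i')): offset=7, physical=[B,A,C,D,E,i,G,H,I], logical=[H,I,B,A,C,D,E,i,G]
After op 5 (rotate(+2)): offset=0, physical=[B,A,C,D,E,i,G,H,I], logical=[B,A,C,D,E,i,G,H,I]
After op 6 (rotate(-2)): offset=7, physical=[B,A,C,D,E,i,G,H,I], logical=[H,I,B,A,C,D,E,i,G]

Answer: 7 H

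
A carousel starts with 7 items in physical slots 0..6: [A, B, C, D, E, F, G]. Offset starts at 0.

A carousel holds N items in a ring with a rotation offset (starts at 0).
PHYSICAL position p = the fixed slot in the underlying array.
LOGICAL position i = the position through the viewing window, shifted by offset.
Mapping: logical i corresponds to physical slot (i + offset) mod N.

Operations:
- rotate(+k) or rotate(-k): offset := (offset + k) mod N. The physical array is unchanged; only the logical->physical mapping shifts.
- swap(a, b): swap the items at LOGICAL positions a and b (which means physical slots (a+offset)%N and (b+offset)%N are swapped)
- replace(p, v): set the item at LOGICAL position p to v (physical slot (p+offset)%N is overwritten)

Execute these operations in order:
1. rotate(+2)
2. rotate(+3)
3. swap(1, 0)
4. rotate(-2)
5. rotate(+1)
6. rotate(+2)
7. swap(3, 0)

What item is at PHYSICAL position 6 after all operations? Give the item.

After op 1 (rotate(+2)): offset=2, physical=[A,B,C,D,E,F,G], logical=[C,D,E,F,G,A,B]
After op 2 (rotate(+3)): offset=5, physical=[A,B,C,D,E,F,G], logical=[F,G,A,B,C,D,E]
After op 3 (swap(1, 0)): offset=5, physical=[A,B,C,D,E,G,F], logical=[G,F,A,B,C,D,E]
After op 4 (rotate(-2)): offset=3, physical=[A,B,C,D,E,G,F], logical=[D,E,G,F,A,B,C]
After op 5 (rotate(+1)): offset=4, physical=[A,B,C,D,E,G,F], logical=[E,G,F,A,B,C,D]
After op 6 (rotate(+2)): offset=6, physical=[A,B,C,D,E,G,F], logical=[F,A,B,C,D,E,G]
After op 7 (swap(3, 0)): offset=6, physical=[A,B,F,D,E,G,C], logical=[C,A,B,F,D,E,G]

Answer: C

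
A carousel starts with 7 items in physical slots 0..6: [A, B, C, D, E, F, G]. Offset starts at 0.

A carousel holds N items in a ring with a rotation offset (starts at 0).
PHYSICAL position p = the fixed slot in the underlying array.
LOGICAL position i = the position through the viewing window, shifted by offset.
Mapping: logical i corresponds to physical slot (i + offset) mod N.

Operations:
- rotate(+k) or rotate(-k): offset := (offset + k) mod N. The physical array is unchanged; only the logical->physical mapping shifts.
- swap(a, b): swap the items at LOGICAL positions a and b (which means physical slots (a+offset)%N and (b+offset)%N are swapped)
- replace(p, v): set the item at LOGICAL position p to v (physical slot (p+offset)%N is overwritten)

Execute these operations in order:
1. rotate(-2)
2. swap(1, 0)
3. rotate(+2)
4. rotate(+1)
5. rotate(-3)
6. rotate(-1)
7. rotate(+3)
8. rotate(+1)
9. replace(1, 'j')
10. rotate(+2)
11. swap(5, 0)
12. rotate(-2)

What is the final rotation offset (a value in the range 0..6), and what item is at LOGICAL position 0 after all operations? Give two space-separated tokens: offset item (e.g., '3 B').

After op 1 (rotate(-2)): offset=5, physical=[A,B,C,D,E,F,G], logical=[F,G,A,B,C,D,E]
After op 2 (swap(1, 0)): offset=5, physical=[A,B,C,D,E,G,F], logical=[G,F,A,B,C,D,E]
After op 3 (rotate(+2)): offset=0, physical=[A,B,C,D,E,G,F], logical=[A,B,C,D,E,G,F]
After op 4 (rotate(+1)): offset=1, physical=[A,B,C,D,E,G,F], logical=[B,C,D,E,G,F,A]
After op 5 (rotate(-3)): offset=5, physical=[A,B,C,D,E,G,F], logical=[G,F,A,B,C,D,E]
After op 6 (rotate(-1)): offset=4, physical=[A,B,C,D,E,G,F], logical=[E,G,F,A,B,C,D]
After op 7 (rotate(+3)): offset=0, physical=[A,B,C,D,E,G,F], logical=[A,B,C,D,E,G,F]
After op 8 (rotate(+1)): offset=1, physical=[A,B,C,D,E,G,F], logical=[B,C,D,E,G,F,A]
After op 9 (replace(1, 'j')): offset=1, physical=[A,B,j,D,E,G,F], logical=[B,j,D,E,G,F,A]
After op 10 (rotate(+2)): offset=3, physical=[A,B,j,D,E,G,F], logical=[D,E,G,F,A,B,j]
After op 11 (swap(5, 0)): offset=3, physical=[A,D,j,B,E,G,F], logical=[B,E,G,F,A,D,j]
After op 12 (rotate(-2)): offset=1, physical=[A,D,j,B,E,G,F], logical=[D,j,B,E,G,F,A]

Answer: 1 D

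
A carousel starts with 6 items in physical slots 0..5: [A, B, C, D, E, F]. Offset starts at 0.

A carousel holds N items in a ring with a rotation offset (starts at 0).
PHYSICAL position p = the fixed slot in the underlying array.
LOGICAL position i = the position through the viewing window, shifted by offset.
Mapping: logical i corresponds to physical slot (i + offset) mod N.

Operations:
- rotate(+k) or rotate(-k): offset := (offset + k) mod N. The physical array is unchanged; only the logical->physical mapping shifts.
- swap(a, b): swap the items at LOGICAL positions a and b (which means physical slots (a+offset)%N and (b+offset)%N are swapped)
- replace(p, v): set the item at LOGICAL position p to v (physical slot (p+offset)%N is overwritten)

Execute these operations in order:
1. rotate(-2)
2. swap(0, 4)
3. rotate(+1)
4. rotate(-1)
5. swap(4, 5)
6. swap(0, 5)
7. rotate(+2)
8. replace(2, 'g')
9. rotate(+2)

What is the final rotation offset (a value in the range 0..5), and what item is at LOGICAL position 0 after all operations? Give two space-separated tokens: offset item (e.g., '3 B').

After op 1 (rotate(-2)): offset=4, physical=[A,B,C,D,E,F], logical=[E,F,A,B,C,D]
After op 2 (swap(0, 4)): offset=4, physical=[A,B,E,D,C,F], logical=[C,F,A,B,E,D]
After op 3 (rotate(+1)): offset=5, physical=[A,B,E,D,C,F], logical=[F,A,B,E,D,C]
After op 4 (rotate(-1)): offset=4, physical=[A,B,E,D,C,F], logical=[C,F,A,B,E,D]
After op 5 (swap(4, 5)): offset=4, physical=[A,B,D,E,C,F], logical=[C,F,A,B,D,E]
After op 6 (swap(0, 5)): offset=4, physical=[A,B,D,C,E,F], logical=[E,F,A,B,D,C]
After op 7 (rotate(+2)): offset=0, physical=[A,B,D,C,E,F], logical=[A,B,D,C,E,F]
After op 8 (replace(2, 'g')): offset=0, physical=[A,B,g,C,E,F], logical=[A,B,g,C,E,F]
After op 9 (rotate(+2)): offset=2, physical=[A,B,g,C,E,F], logical=[g,C,E,F,A,B]

Answer: 2 g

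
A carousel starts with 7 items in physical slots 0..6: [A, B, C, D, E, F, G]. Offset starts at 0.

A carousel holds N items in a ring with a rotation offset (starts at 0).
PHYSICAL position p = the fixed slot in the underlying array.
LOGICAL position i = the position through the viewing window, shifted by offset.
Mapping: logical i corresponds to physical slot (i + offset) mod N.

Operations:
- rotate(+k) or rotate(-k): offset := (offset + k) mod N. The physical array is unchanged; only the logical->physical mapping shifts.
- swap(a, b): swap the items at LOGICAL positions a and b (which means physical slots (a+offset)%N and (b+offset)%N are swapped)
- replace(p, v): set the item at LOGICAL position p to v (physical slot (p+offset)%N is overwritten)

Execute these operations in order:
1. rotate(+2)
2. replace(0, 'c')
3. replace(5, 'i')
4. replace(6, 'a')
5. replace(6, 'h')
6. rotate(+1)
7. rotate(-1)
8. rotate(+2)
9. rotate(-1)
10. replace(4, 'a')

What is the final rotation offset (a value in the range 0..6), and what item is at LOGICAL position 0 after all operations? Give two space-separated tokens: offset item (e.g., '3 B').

After op 1 (rotate(+2)): offset=2, physical=[A,B,C,D,E,F,G], logical=[C,D,E,F,G,A,B]
After op 2 (replace(0, 'c')): offset=2, physical=[A,B,c,D,E,F,G], logical=[c,D,E,F,G,A,B]
After op 3 (replace(5, 'i')): offset=2, physical=[i,B,c,D,E,F,G], logical=[c,D,E,F,G,i,B]
After op 4 (replace(6, 'a')): offset=2, physical=[i,a,c,D,E,F,G], logical=[c,D,E,F,G,i,a]
After op 5 (replace(6, 'h')): offset=2, physical=[i,h,c,D,E,F,G], logical=[c,D,E,F,G,i,h]
After op 6 (rotate(+1)): offset=3, physical=[i,h,c,D,E,F,G], logical=[D,E,F,G,i,h,c]
After op 7 (rotate(-1)): offset=2, physical=[i,h,c,D,E,F,G], logical=[c,D,E,F,G,i,h]
After op 8 (rotate(+2)): offset=4, physical=[i,h,c,D,E,F,G], logical=[E,F,G,i,h,c,D]
After op 9 (rotate(-1)): offset=3, physical=[i,h,c,D,E,F,G], logical=[D,E,F,G,i,h,c]
After op 10 (replace(4, 'a')): offset=3, physical=[a,h,c,D,E,F,G], logical=[D,E,F,G,a,h,c]

Answer: 3 D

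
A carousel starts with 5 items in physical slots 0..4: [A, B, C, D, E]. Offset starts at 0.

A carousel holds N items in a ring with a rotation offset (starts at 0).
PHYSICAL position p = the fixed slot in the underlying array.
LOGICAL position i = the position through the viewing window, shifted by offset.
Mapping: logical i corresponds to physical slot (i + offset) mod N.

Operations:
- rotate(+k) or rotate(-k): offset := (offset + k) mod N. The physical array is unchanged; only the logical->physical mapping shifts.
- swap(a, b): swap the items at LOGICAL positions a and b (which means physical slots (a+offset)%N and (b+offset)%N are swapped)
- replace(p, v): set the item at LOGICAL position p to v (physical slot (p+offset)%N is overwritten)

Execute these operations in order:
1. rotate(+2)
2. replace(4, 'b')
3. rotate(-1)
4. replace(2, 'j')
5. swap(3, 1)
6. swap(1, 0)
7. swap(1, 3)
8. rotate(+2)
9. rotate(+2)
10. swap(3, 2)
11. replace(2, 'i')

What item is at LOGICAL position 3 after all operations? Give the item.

Answer: C

Derivation:
After op 1 (rotate(+2)): offset=2, physical=[A,B,C,D,E], logical=[C,D,E,A,B]
After op 2 (replace(4, 'b')): offset=2, physical=[A,b,C,D,E], logical=[C,D,E,A,b]
After op 3 (rotate(-1)): offset=1, physical=[A,b,C,D,E], logical=[b,C,D,E,A]
After op 4 (replace(2, 'j')): offset=1, physical=[A,b,C,j,E], logical=[b,C,j,E,A]
After op 5 (swap(3, 1)): offset=1, physical=[A,b,E,j,C], logical=[b,E,j,C,A]
After op 6 (swap(1, 0)): offset=1, physical=[A,E,b,j,C], logical=[E,b,j,C,A]
After op 7 (swap(1, 3)): offset=1, physical=[A,E,C,j,b], logical=[E,C,j,b,A]
After op 8 (rotate(+2)): offset=3, physical=[A,E,C,j,b], logical=[j,b,A,E,C]
After op 9 (rotate(+2)): offset=0, physical=[A,E,C,j,b], logical=[A,E,C,j,b]
After op 10 (swap(3, 2)): offset=0, physical=[A,E,j,C,b], logical=[A,E,j,C,b]
After op 11 (replace(2, 'i')): offset=0, physical=[A,E,i,C,b], logical=[A,E,i,C,b]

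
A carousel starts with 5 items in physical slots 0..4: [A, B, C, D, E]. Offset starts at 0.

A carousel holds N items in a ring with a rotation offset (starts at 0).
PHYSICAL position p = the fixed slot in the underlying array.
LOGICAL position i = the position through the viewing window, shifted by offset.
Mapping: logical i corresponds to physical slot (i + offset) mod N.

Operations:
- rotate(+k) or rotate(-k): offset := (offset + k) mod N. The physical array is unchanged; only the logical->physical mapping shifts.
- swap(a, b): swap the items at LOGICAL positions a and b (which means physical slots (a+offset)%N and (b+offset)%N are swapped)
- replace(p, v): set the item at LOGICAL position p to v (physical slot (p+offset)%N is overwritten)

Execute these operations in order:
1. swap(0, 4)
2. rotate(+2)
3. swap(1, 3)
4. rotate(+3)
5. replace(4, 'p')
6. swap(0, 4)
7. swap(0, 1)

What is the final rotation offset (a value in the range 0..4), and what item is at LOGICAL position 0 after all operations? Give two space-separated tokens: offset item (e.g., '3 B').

Answer: 0 B

Derivation:
After op 1 (swap(0, 4)): offset=0, physical=[E,B,C,D,A], logical=[E,B,C,D,A]
After op 2 (rotate(+2)): offset=2, physical=[E,B,C,D,A], logical=[C,D,A,E,B]
After op 3 (swap(1, 3)): offset=2, physical=[D,B,C,E,A], logical=[C,E,A,D,B]
After op 4 (rotate(+3)): offset=0, physical=[D,B,C,E,A], logical=[D,B,C,E,A]
After op 5 (replace(4, 'p')): offset=0, physical=[D,B,C,E,p], logical=[D,B,C,E,p]
After op 6 (swap(0, 4)): offset=0, physical=[p,B,C,E,D], logical=[p,B,C,E,D]
After op 7 (swap(0, 1)): offset=0, physical=[B,p,C,E,D], logical=[B,p,C,E,D]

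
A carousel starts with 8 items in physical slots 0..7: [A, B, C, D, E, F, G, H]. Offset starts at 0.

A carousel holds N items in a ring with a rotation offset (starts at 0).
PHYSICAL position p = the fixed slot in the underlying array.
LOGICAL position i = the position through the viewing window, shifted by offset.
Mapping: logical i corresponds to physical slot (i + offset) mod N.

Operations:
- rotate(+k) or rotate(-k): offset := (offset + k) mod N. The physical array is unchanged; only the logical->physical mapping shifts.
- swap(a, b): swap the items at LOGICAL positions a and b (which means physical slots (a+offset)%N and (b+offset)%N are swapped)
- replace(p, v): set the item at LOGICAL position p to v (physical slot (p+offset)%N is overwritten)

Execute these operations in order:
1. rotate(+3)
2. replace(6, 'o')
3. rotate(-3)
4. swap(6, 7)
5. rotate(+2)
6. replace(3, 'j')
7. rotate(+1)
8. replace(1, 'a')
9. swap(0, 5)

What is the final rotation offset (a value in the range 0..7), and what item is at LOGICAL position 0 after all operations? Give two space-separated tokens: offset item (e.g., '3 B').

After op 1 (rotate(+3)): offset=3, physical=[A,B,C,D,E,F,G,H], logical=[D,E,F,G,H,A,B,C]
After op 2 (replace(6, 'o')): offset=3, physical=[A,o,C,D,E,F,G,H], logical=[D,E,F,G,H,A,o,C]
After op 3 (rotate(-3)): offset=0, physical=[A,o,C,D,E,F,G,H], logical=[A,o,C,D,E,F,G,H]
After op 4 (swap(6, 7)): offset=0, physical=[A,o,C,D,E,F,H,G], logical=[A,o,C,D,E,F,H,G]
After op 5 (rotate(+2)): offset=2, physical=[A,o,C,D,E,F,H,G], logical=[C,D,E,F,H,G,A,o]
After op 6 (replace(3, 'j')): offset=2, physical=[A,o,C,D,E,j,H,G], logical=[C,D,E,j,H,G,A,o]
After op 7 (rotate(+1)): offset=3, physical=[A,o,C,D,E,j,H,G], logical=[D,E,j,H,G,A,o,C]
After op 8 (replace(1, 'a')): offset=3, physical=[A,o,C,D,a,j,H,G], logical=[D,a,j,H,G,A,o,C]
After op 9 (swap(0, 5)): offset=3, physical=[D,o,C,A,a,j,H,G], logical=[A,a,j,H,G,D,o,C]

Answer: 3 A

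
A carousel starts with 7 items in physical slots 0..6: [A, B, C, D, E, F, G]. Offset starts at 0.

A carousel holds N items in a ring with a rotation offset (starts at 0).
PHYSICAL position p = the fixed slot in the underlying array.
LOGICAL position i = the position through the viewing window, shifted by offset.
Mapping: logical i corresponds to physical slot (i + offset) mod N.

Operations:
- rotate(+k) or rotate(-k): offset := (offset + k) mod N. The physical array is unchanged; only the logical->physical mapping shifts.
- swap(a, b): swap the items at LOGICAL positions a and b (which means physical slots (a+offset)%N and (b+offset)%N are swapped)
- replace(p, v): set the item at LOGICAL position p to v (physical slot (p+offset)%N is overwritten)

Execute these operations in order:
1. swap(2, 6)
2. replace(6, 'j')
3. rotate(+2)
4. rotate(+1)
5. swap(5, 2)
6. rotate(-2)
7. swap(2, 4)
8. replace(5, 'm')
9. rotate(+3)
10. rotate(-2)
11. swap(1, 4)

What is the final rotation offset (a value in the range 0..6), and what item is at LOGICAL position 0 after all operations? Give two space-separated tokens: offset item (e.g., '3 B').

Answer: 2 G

Derivation:
After op 1 (swap(2, 6)): offset=0, physical=[A,B,G,D,E,F,C], logical=[A,B,G,D,E,F,C]
After op 2 (replace(6, 'j')): offset=0, physical=[A,B,G,D,E,F,j], logical=[A,B,G,D,E,F,j]
After op 3 (rotate(+2)): offset=2, physical=[A,B,G,D,E,F,j], logical=[G,D,E,F,j,A,B]
After op 4 (rotate(+1)): offset=3, physical=[A,B,G,D,E,F,j], logical=[D,E,F,j,A,B,G]
After op 5 (swap(5, 2)): offset=3, physical=[A,F,G,D,E,B,j], logical=[D,E,B,j,A,F,G]
After op 6 (rotate(-2)): offset=1, physical=[A,F,G,D,E,B,j], logical=[F,G,D,E,B,j,A]
After op 7 (swap(2, 4)): offset=1, physical=[A,F,G,B,E,D,j], logical=[F,G,B,E,D,j,A]
After op 8 (replace(5, 'm')): offset=1, physical=[A,F,G,B,E,D,m], logical=[F,G,B,E,D,m,A]
After op 9 (rotate(+3)): offset=4, physical=[A,F,G,B,E,D,m], logical=[E,D,m,A,F,G,B]
After op 10 (rotate(-2)): offset=2, physical=[A,F,G,B,E,D,m], logical=[G,B,E,D,m,A,F]
After op 11 (swap(1, 4)): offset=2, physical=[A,F,G,m,E,D,B], logical=[G,m,E,D,B,A,F]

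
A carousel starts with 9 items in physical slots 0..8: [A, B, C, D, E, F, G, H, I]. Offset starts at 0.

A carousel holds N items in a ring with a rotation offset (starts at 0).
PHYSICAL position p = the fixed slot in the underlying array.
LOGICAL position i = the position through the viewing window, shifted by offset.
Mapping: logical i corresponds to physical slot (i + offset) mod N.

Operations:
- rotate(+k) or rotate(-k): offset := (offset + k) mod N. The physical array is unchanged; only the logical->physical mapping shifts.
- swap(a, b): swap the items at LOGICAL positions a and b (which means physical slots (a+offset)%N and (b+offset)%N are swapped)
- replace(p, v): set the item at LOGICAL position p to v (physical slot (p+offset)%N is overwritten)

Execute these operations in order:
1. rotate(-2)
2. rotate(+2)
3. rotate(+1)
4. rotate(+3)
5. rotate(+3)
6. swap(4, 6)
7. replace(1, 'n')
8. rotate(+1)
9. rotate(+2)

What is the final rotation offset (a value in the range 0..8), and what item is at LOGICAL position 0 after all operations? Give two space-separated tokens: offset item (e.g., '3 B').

Answer: 1 B

Derivation:
After op 1 (rotate(-2)): offset=7, physical=[A,B,C,D,E,F,G,H,I], logical=[H,I,A,B,C,D,E,F,G]
After op 2 (rotate(+2)): offset=0, physical=[A,B,C,D,E,F,G,H,I], logical=[A,B,C,D,E,F,G,H,I]
After op 3 (rotate(+1)): offset=1, physical=[A,B,C,D,E,F,G,H,I], logical=[B,C,D,E,F,G,H,I,A]
After op 4 (rotate(+3)): offset=4, physical=[A,B,C,D,E,F,G,H,I], logical=[E,F,G,H,I,A,B,C,D]
After op 5 (rotate(+3)): offset=7, physical=[A,B,C,D,E,F,G,H,I], logical=[H,I,A,B,C,D,E,F,G]
After op 6 (swap(4, 6)): offset=7, physical=[A,B,E,D,C,F,G,H,I], logical=[H,I,A,B,E,D,C,F,G]
After op 7 (replace(1, 'n')): offset=7, physical=[A,B,E,D,C,F,G,H,n], logical=[H,n,A,B,E,D,C,F,G]
After op 8 (rotate(+1)): offset=8, physical=[A,B,E,D,C,F,G,H,n], logical=[n,A,B,E,D,C,F,G,H]
After op 9 (rotate(+2)): offset=1, physical=[A,B,E,D,C,F,G,H,n], logical=[B,E,D,C,F,G,H,n,A]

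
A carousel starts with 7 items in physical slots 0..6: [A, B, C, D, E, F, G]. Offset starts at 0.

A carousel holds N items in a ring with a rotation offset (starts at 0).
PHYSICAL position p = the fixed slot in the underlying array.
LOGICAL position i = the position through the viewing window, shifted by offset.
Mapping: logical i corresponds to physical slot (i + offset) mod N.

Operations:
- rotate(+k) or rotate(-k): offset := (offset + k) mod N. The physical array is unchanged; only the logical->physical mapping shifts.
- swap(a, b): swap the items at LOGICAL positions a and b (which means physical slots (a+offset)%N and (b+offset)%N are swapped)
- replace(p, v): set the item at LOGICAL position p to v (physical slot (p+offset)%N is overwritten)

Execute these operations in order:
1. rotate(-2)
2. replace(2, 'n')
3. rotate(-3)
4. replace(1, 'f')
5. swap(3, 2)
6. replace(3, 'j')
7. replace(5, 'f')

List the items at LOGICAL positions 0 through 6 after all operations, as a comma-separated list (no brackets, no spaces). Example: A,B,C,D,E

After op 1 (rotate(-2)): offset=5, physical=[A,B,C,D,E,F,G], logical=[F,G,A,B,C,D,E]
After op 2 (replace(2, 'n')): offset=5, physical=[n,B,C,D,E,F,G], logical=[F,G,n,B,C,D,E]
After op 3 (rotate(-3)): offset=2, physical=[n,B,C,D,E,F,G], logical=[C,D,E,F,G,n,B]
After op 4 (replace(1, 'f')): offset=2, physical=[n,B,C,f,E,F,G], logical=[C,f,E,F,G,n,B]
After op 5 (swap(3, 2)): offset=2, physical=[n,B,C,f,F,E,G], logical=[C,f,F,E,G,n,B]
After op 6 (replace(3, 'j')): offset=2, physical=[n,B,C,f,F,j,G], logical=[C,f,F,j,G,n,B]
After op 7 (replace(5, 'f')): offset=2, physical=[f,B,C,f,F,j,G], logical=[C,f,F,j,G,f,B]

Answer: C,f,F,j,G,f,B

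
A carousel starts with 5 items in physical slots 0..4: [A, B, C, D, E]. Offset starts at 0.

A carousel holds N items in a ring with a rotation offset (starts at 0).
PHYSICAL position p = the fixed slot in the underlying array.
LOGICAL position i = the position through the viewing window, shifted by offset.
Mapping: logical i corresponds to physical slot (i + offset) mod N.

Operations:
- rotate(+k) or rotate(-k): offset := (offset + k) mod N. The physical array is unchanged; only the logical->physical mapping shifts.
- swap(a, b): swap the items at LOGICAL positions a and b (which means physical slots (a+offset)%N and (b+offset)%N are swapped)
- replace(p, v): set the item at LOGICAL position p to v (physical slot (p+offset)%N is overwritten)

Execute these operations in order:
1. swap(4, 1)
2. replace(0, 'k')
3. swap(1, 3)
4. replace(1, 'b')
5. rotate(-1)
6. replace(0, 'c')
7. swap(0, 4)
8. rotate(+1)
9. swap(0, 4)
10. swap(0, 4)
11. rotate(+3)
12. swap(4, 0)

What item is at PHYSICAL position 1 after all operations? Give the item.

Answer: b

Derivation:
After op 1 (swap(4, 1)): offset=0, physical=[A,E,C,D,B], logical=[A,E,C,D,B]
After op 2 (replace(0, 'k')): offset=0, physical=[k,E,C,D,B], logical=[k,E,C,D,B]
After op 3 (swap(1, 3)): offset=0, physical=[k,D,C,E,B], logical=[k,D,C,E,B]
After op 4 (replace(1, 'b')): offset=0, physical=[k,b,C,E,B], logical=[k,b,C,E,B]
After op 5 (rotate(-1)): offset=4, physical=[k,b,C,E,B], logical=[B,k,b,C,E]
After op 6 (replace(0, 'c')): offset=4, physical=[k,b,C,E,c], logical=[c,k,b,C,E]
After op 7 (swap(0, 4)): offset=4, physical=[k,b,C,c,E], logical=[E,k,b,C,c]
After op 8 (rotate(+1)): offset=0, physical=[k,b,C,c,E], logical=[k,b,C,c,E]
After op 9 (swap(0, 4)): offset=0, physical=[E,b,C,c,k], logical=[E,b,C,c,k]
After op 10 (swap(0, 4)): offset=0, physical=[k,b,C,c,E], logical=[k,b,C,c,E]
After op 11 (rotate(+3)): offset=3, physical=[k,b,C,c,E], logical=[c,E,k,b,C]
After op 12 (swap(4, 0)): offset=3, physical=[k,b,c,C,E], logical=[C,E,k,b,c]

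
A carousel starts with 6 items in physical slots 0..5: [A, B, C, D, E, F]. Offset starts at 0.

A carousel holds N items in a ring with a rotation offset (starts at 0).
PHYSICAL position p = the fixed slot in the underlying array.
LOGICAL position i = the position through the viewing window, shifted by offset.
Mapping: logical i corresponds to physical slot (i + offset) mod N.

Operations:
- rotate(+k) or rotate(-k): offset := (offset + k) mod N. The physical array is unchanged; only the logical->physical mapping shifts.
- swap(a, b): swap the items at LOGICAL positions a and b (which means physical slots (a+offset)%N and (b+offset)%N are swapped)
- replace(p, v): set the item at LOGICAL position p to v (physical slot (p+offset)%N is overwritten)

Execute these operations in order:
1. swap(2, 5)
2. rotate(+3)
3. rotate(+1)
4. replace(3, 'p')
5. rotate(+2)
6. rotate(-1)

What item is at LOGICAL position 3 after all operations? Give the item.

Answer: F

Derivation:
After op 1 (swap(2, 5)): offset=0, physical=[A,B,F,D,E,C], logical=[A,B,F,D,E,C]
After op 2 (rotate(+3)): offset=3, physical=[A,B,F,D,E,C], logical=[D,E,C,A,B,F]
After op 3 (rotate(+1)): offset=4, physical=[A,B,F,D,E,C], logical=[E,C,A,B,F,D]
After op 4 (replace(3, 'p')): offset=4, physical=[A,p,F,D,E,C], logical=[E,C,A,p,F,D]
After op 5 (rotate(+2)): offset=0, physical=[A,p,F,D,E,C], logical=[A,p,F,D,E,C]
After op 6 (rotate(-1)): offset=5, physical=[A,p,F,D,E,C], logical=[C,A,p,F,D,E]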